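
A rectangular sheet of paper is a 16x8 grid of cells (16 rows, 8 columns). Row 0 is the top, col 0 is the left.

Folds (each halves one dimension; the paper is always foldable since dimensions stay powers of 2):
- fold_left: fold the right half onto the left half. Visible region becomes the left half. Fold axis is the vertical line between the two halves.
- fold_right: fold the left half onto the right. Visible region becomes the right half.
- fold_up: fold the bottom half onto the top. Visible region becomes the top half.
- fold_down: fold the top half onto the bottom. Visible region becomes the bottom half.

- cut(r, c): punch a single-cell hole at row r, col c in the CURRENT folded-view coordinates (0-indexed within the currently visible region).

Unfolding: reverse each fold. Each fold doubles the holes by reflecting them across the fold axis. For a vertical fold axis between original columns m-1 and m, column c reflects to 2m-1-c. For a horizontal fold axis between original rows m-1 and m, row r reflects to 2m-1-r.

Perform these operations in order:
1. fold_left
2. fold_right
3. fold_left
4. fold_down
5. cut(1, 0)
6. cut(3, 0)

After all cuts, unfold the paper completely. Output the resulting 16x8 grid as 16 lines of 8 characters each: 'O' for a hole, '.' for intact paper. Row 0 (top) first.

Answer: ........
........
........
........
OOOOOOOO
........
OOOOOOOO
........
........
OOOOOOOO
........
OOOOOOOO
........
........
........
........

Derivation:
Op 1 fold_left: fold axis v@4; visible region now rows[0,16) x cols[0,4) = 16x4
Op 2 fold_right: fold axis v@2; visible region now rows[0,16) x cols[2,4) = 16x2
Op 3 fold_left: fold axis v@3; visible region now rows[0,16) x cols[2,3) = 16x1
Op 4 fold_down: fold axis h@8; visible region now rows[8,16) x cols[2,3) = 8x1
Op 5 cut(1, 0): punch at orig (9,2); cuts so far [(9, 2)]; region rows[8,16) x cols[2,3) = 8x1
Op 6 cut(3, 0): punch at orig (11,2); cuts so far [(9, 2), (11, 2)]; region rows[8,16) x cols[2,3) = 8x1
Unfold 1 (reflect across h@8): 4 holes -> [(4, 2), (6, 2), (9, 2), (11, 2)]
Unfold 2 (reflect across v@3): 8 holes -> [(4, 2), (4, 3), (6, 2), (6, 3), (9, 2), (9, 3), (11, 2), (11, 3)]
Unfold 3 (reflect across v@2): 16 holes -> [(4, 0), (4, 1), (4, 2), (4, 3), (6, 0), (6, 1), (6, 2), (6, 3), (9, 0), (9, 1), (9, 2), (9, 3), (11, 0), (11, 1), (11, 2), (11, 3)]
Unfold 4 (reflect across v@4): 32 holes -> [(4, 0), (4, 1), (4, 2), (4, 3), (4, 4), (4, 5), (4, 6), (4, 7), (6, 0), (6, 1), (6, 2), (6, 3), (6, 4), (6, 5), (6, 6), (6, 7), (9, 0), (9, 1), (9, 2), (9, 3), (9, 4), (9, 5), (9, 6), (9, 7), (11, 0), (11, 1), (11, 2), (11, 3), (11, 4), (11, 5), (11, 6), (11, 7)]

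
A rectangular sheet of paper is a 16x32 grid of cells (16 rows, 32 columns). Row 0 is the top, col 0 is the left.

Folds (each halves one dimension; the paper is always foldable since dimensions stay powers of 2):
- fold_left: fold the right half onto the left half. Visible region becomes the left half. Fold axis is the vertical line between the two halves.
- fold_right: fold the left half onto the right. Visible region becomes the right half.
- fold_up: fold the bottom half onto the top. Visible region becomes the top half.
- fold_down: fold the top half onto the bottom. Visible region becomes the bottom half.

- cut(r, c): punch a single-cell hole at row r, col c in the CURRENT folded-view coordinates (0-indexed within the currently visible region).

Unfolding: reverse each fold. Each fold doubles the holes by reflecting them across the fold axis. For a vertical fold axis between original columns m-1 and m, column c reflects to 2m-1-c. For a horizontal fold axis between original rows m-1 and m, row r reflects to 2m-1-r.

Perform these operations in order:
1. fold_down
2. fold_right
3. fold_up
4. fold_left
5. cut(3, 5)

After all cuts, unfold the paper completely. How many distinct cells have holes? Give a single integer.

Op 1 fold_down: fold axis h@8; visible region now rows[8,16) x cols[0,32) = 8x32
Op 2 fold_right: fold axis v@16; visible region now rows[8,16) x cols[16,32) = 8x16
Op 3 fold_up: fold axis h@12; visible region now rows[8,12) x cols[16,32) = 4x16
Op 4 fold_left: fold axis v@24; visible region now rows[8,12) x cols[16,24) = 4x8
Op 5 cut(3, 5): punch at orig (11,21); cuts so far [(11, 21)]; region rows[8,12) x cols[16,24) = 4x8
Unfold 1 (reflect across v@24): 2 holes -> [(11, 21), (11, 26)]
Unfold 2 (reflect across h@12): 4 holes -> [(11, 21), (11, 26), (12, 21), (12, 26)]
Unfold 3 (reflect across v@16): 8 holes -> [(11, 5), (11, 10), (11, 21), (11, 26), (12, 5), (12, 10), (12, 21), (12, 26)]
Unfold 4 (reflect across h@8): 16 holes -> [(3, 5), (3, 10), (3, 21), (3, 26), (4, 5), (4, 10), (4, 21), (4, 26), (11, 5), (11, 10), (11, 21), (11, 26), (12, 5), (12, 10), (12, 21), (12, 26)]

Answer: 16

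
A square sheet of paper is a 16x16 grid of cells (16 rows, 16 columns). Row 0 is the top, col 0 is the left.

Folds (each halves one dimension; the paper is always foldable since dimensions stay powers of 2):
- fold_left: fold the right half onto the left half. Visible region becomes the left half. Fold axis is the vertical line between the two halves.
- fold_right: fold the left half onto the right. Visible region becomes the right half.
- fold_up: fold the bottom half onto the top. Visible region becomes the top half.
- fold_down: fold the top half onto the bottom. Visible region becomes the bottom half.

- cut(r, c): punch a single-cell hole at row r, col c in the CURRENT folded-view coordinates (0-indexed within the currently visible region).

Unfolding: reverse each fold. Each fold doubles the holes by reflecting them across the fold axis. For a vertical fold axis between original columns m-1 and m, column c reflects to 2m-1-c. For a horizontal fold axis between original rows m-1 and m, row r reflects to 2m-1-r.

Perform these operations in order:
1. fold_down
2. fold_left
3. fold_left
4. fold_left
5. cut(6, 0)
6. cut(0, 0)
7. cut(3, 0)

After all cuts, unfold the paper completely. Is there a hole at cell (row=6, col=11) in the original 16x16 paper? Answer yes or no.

Op 1 fold_down: fold axis h@8; visible region now rows[8,16) x cols[0,16) = 8x16
Op 2 fold_left: fold axis v@8; visible region now rows[8,16) x cols[0,8) = 8x8
Op 3 fold_left: fold axis v@4; visible region now rows[8,16) x cols[0,4) = 8x4
Op 4 fold_left: fold axis v@2; visible region now rows[8,16) x cols[0,2) = 8x2
Op 5 cut(6, 0): punch at orig (14,0); cuts so far [(14, 0)]; region rows[8,16) x cols[0,2) = 8x2
Op 6 cut(0, 0): punch at orig (8,0); cuts so far [(8, 0), (14, 0)]; region rows[8,16) x cols[0,2) = 8x2
Op 7 cut(3, 0): punch at orig (11,0); cuts so far [(8, 0), (11, 0), (14, 0)]; region rows[8,16) x cols[0,2) = 8x2
Unfold 1 (reflect across v@2): 6 holes -> [(8, 0), (8, 3), (11, 0), (11, 3), (14, 0), (14, 3)]
Unfold 2 (reflect across v@4): 12 holes -> [(8, 0), (8, 3), (8, 4), (8, 7), (11, 0), (11, 3), (11, 4), (11, 7), (14, 0), (14, 3), (14, 4), (14, 7)]
Unfold 3 (reflect across v@8): 24 holes -> [(8, 0), (8, 3), (8, 4), (8, 7), (8, 8), (8, 11), (8, 12), (8, 15), (11, 0), (11, 3), (11, 4), (11, 7), (11, 8), (11, 11), (11, 12), (11, 15), (14, 0), (14, 3), (14, 4), (14, 7), (14, 8), (14, 11), (14, 12), (14, 15)]
Unfold 4 (reflect across h@8): 48 holes -> [(1, 0), (1, 3), (1, 4), (1, 7), (1, 8), (1, 11), (1, 12), (1, 15), (4, 0), (4, 3), (4, 4), (4, 7), (4, 8), (4, 11), (4, 12), (4, 15), (7, 0), (7, 3), (7, 4), (7, 7), (7, 8), (7, 11), (7, 12), (7, 15), (8, 0), (8, 3), (8, 4), (8, 7), (8, 8), (8, 11), (8, 12), (8, 15), (11, 0), (11, 3), (11, 4), (11, 7), (11, 8), (11, 11), (11, 12), (11, 15), (14, 0), (14, 3), (14, 4), (14, 7), (14, 8), (14, 11), (14, 12), (14, 15)]
Holes: [(1, 0), (1, 3), (1, 4), (1, 7), (1, 8), (1, 11), (1, 12), (1, 15), (4, 0), (4, 3), (4, 4), (4, 7), (4, 8), (4, 11), (4, 12), (4, 15), (7, 0), (7, 3), (7, 4), (7, 7), (7, 8), (7, 11), (7, 12), (7, 15), (8, 0), (8, 3), (8, 4), (8, 7), (8, 8), (8, 11), (8, 12), (8, 15), (11, 0), (11, 3), (11, 4), (11, 7), (11, 8), (11, 11), (11, 12), (11, 15), (14, 0), (14, 3), (14, 4), (14, 7), (14, 8), (14, 11), (14, 12), (14, 15)]

Answer: no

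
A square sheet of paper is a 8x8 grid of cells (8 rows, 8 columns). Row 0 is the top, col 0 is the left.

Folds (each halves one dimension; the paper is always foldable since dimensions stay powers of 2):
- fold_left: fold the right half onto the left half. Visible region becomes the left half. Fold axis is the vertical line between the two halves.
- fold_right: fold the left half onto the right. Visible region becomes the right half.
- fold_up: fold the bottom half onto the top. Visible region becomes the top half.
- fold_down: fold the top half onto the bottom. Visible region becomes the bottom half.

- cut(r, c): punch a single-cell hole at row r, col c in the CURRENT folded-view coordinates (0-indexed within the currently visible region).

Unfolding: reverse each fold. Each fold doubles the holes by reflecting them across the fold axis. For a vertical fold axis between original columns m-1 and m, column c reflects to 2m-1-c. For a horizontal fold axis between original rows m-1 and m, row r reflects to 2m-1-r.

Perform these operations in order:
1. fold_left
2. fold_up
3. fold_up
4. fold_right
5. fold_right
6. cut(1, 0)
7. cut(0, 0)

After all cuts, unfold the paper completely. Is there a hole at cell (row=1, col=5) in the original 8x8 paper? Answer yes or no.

Answer: yes

Derivation:
Op 1 fold_left: fold axis v@4; visible region now rows[0,8) x cols[0,4) = 8x4
Op 2 fold_up: fold axis h@4; visible region now rows[0,4) x cols[0,4) = 4x4
Op 3 fold_up: fold axis h@2; visible region now rows[0,2) x cols[0,4) = 2x4
Op 4 fold_right: fold axis v@2; visible region now rows[0,2) x cols[2,4) = 2x2
Op 5 fold_right: fold axis v@3; visible region now rows[0,2) x cols[3,4) = 2x1
Op 6 cut(1, 0): punch at orig (1,3); cuts so far [(1, 3)]; region rows[0,2) x cols[3,4) = 2x1
Op 7 cut(0, 0): punch at orig (0,3); cuts so far [(0, 3), (1, 3)]; region rows[0,2) x cols[3,4) = 2x1
Unfold 1 (reflect across v@3): 4 holes -> [(0, 2), (0, 3), (1, 2), (1, 3)]
Unfold 2 (reflect across v@2): 8 holes -> [(0, 0), (0, 1), (0, 2), (0, 3), (1, 0), (1, 1), (1, 2), (1, 3)]
Unfold 3 (reflect across h@2): 16 holes -> [(0, 0), (0, 1), (0, 2), (0, 3), (1, 0), (1, 1), (1, 2), (1, 3), (2, 0), (2, 1), (2, 2), (2, 3), (3, 0), (3, 1), (3, 2), (3, 3)]
Unfold 4 (reflect across h@4): 32 holes -> [(0, 0), (0, 1), (0, 2), (0, 3), (1, 0), (1, 1), (1, 2), (1, 3), (2, 0), (2, 1), (2, 2), (2, 3), (3, 0), (3, 1), (3, 2), (3, 3), (4, 0), (4, 1), (4, 2), (4, 3), (5, 0), (5, 1), (5, 2), (5, 3), (6, 0), (6, 1), (6, 2), (6, 3), (7, 0), (7, 1), (7, 2), (7, 3)]
Unfold 5 (reflect across v@4): 64 holes -> [(0, 0), (0, 1), (0, 2), (0, 3), (0, 4), (0, 5), (0, 6), (0, 7), (1, 0), (1, 1), (1, 2), (1, 3), (1, 4), (1, 5), (1, 6), (1, 7), (2, 0), (2, 1), (2, 2), (2, 3), (2, 4), (2, 5), (2, 6), (2, 7), (3, 0), (3, 1), (3, 2), (3, 3), (3, 4), (3, 5), (3, 6), (3, 7), (4, 0), (4, 1), (4, 2), (4, 3), (4, 4), (4, 5), (4, 6), (4, 7), (5, 0), (5, 1), (5, 2), (5, 3), (5, 4), (5, 5), (5, 6), (5, 7), (6, 0), (6, 1), (6, 2), (6, 3), (6, 4), (6, 5), (6, 6), (6, 7), (7, 0), (7, 1), (7, 2), (7, 3), (7, 4), (7, 5), (7, 6), (7, 7)]
Holes: [(0, 0), (0, 1), (0, 2), (0, 3), (0, 4), (0, 5), (0, 6), (0, 7), (1, 0), (1, 1), (1, 2), (1, 3), (1, 4), (1, 5), (1, 6), (1, 7), (2, 0), (2, 1), (2, 2), (2, 3), (2, 4), (2, 5), (2, 6), (2, 7), (3, 0), (3, 1), (3, 2), (3, 3), (3, 4), (3, 5), (3, 6), (3, 7), (4, 0), (4, 1), (4, 2), (4, 3), (4, 4), (4, 5), (4, 6), (4, 7), (5, 0), (5, 1), (5, 2), (5, 3), (5, 4), (5, 5), (5, 6), (5, 7), (6, 0), (6, 1), (6, 2), (6, 3), (6, 4), (6, 5), (6, 6), (6, 7), (7, 0), (7, 1), (7, 2), (7, 3), (7, 4), (7, 5), (7, 6), (7, 7)]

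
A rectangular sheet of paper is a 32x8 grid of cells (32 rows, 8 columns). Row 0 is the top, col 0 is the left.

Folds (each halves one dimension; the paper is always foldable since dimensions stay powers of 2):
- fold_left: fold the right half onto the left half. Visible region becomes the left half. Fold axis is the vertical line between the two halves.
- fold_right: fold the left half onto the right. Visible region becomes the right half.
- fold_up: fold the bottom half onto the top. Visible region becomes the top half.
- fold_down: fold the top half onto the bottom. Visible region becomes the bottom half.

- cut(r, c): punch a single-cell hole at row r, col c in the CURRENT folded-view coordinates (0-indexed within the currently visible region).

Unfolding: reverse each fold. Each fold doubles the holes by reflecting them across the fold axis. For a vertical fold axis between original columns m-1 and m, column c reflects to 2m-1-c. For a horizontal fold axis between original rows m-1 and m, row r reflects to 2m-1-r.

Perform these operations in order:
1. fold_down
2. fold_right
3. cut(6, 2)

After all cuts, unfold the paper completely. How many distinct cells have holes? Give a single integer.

Answer: 4

Derivation:
Op 1 fold_down: fold axis h@16; visible region now rows[16,32) x cols[0,8) = 16x8
Op 2 fold_right: fold axis v@4; visible region now rows[16,32) x cols[4,8) = 16x4
Op 3 cut(6, 2): punch at orig (22,6); cuts so far [(22, 6)]; region rows[16,32) x cols[4,8) = 16x4
Unfold 1 (reflect across v@4): 2 holes -> [(22, 1), (22, 6)]
Unfold 2 (reflect across h@16): 4 holes -> [(9, 1), (9, 6), (22, 1), (22, 6)]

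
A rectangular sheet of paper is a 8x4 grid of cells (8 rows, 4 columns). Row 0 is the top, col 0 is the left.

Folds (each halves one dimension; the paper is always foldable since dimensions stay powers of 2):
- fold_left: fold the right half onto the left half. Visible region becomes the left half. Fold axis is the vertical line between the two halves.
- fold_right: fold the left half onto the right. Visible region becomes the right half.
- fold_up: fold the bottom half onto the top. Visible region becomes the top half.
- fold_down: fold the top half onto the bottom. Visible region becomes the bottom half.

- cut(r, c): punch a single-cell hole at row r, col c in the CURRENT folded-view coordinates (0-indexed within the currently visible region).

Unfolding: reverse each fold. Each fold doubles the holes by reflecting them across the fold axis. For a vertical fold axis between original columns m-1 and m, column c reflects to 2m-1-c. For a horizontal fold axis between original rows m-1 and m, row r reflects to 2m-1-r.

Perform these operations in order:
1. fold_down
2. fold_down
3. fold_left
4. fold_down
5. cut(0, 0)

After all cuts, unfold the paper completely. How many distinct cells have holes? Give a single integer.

Answer: 16

Derivation:
Op 1 fold_down: fold axis h@4; visible region now rows[4,8) x cols[0,4) = 4x4
Op 2 fold_down: fold axis h@6; visible region now rows[6,8) x cols[0,4) = 2x4
Op 3 fold_left: fold axis v@2; visible region now rows[6,8) x cols[0,2) = 2x2
Op 4 fold_down: fold axis h@7; visible region now rows[7,8) x cols[0,2) = 1x2
Op 5 cut(0, 0): punch at orig (7,0); cuts so far [(7, 0)]; region rows[7,8) x cols[0,2) = 1x2
Unfold 1 (reflect across h@7): 2 holes -> [(6, 0), (7, 0)]
Unfold 2 (reflect across v@2): 4 holes -> [(6, 0), (6, 3), (7, 0), (7, 3)]
Unfold 3 (reflect across h@6): 8 holes -> [(4, 0), (4, 3), (5, 0), (5, 3), (6, 0), (6, 3), (7, 0), (7, 3)]
Unfold 4 (reflect across h@4): 16 holes -> [(0, 0), (0, 3), (1, 0), (1, 3), (2, 0), (2, 3), (3, 0), (3, 3), (4, 0), (4, 3), (5, 0), (5, 3), (6, 0), (6, 3), (7, 0), (7, 3)]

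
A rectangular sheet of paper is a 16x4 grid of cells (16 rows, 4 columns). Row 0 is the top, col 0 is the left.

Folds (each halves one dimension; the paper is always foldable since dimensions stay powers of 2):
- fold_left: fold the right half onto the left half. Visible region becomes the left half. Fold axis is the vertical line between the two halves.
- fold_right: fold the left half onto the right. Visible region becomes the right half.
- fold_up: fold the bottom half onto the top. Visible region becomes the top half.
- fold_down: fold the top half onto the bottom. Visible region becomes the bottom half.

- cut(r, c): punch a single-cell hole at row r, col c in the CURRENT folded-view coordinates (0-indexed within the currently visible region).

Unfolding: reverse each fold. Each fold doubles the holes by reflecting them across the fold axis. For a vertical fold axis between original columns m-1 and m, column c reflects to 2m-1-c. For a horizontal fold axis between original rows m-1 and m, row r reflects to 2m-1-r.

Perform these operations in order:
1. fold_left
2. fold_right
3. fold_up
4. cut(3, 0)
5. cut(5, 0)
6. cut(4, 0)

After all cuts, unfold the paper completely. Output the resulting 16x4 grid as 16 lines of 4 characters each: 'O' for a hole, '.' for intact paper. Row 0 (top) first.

Answer: ....
....
....
OOOO
OOOO
OOOO
....
....
....
....
OOOO
OOOO
OOOO
....
....
....

Derivation:
Op 1 fold_left: fold axis v@2; visible region now rows[0,16) x cols[0,2) = 16x2
Op 2 fold_right: fold axis v@1; visible region now rows[0,16) x cols[1,2) = 16x1
Op 3 fold_up: fold axis h@8; visible region now rows[0,8) x cols[1,2) = 8x1
Op 4 cut(3, 0): punch at orig (3,1); cuts so far [(3, 1)]; region rows[0,8) x cols[1,2) = 8x1
Op 5 cut(5, 0): punch at orig (5,1); cuts so far [(3, 1), (5, 1)]; region rows[0,8) x cols[1,2) = 8x1
Op 6 cut(4, 0): punch at orig (4,1); cuts so far [(3, 1), (4, 1), (5, 1)]; region rows[0,8) x cols[1,2) = 8x1
Unfold 1 (reflect across h@8): 6 holes -> [(3, 1), (4, 1), (5, 1), (10, 1), (11, 1), (12, 1)]
Unfold 2 (reflect across v@1): 12 holes -> [(3, 0), (3, 1), (4, 0), (4, 1), (5, 0), (5, 1), (10, 0), (10, 1), (11, 0), (11, 1), (12, 0), (12, 1)]
Unfold 3 (reflect across v@2): 24 holes -> [(3, 0), (3, 1), (3, 2), (3, 3), (4, 0), (4, 1), (4, 2), (4, 3), (5, 0), (5, 1), (5, 2), (5, 3), (10, 0), (10, 1), (10, 2), (10, 3), (11, 0), (11, 1), (11, 2), (11, 3), (12, 0), (12, 1), (12, 2), (12, 3)]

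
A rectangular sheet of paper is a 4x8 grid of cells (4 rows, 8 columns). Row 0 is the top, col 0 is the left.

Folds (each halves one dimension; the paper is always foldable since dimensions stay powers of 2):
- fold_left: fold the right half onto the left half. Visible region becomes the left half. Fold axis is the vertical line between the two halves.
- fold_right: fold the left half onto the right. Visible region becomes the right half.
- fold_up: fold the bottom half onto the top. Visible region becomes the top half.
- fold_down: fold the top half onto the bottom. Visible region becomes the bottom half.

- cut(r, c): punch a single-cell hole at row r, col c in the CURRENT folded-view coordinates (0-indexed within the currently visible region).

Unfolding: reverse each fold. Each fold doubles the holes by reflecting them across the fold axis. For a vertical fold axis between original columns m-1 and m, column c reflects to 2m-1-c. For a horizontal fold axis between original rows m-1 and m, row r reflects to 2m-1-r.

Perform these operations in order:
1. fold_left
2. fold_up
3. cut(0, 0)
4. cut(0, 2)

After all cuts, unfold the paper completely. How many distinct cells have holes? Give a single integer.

Op 1 fold_left: fold axis v@4; visible region now rows[0,4) x cols[0,4) = 4x4
Op 2 fold_up: fold axis h@2; visible region now rows[0,2) x cols[0,4) = 2x4
Op 3 cut(0, 0): punch at orig (0,0); cuts so far [(0, 0)]; region rows[0,2) x cols[0,4) = 2x4
Op 4 cut(0, 2): punch at orig (0,2); cuts so far [(0, 0), (0, 2)]; region rows[0,2) x cols[0,4) = 2x4
Unfold 1 (reflect across h@2): 4 holes -> [(0, 0), (0, 2), (3, 0), (3, 2)]
Unfold 2 (reflect across v@4): 8 holes -> [(0, 0), (0, 2), (0, 5), (0, 7), (3, 0), (3, 2), (3, 5), (3, 7)]

Answer: 8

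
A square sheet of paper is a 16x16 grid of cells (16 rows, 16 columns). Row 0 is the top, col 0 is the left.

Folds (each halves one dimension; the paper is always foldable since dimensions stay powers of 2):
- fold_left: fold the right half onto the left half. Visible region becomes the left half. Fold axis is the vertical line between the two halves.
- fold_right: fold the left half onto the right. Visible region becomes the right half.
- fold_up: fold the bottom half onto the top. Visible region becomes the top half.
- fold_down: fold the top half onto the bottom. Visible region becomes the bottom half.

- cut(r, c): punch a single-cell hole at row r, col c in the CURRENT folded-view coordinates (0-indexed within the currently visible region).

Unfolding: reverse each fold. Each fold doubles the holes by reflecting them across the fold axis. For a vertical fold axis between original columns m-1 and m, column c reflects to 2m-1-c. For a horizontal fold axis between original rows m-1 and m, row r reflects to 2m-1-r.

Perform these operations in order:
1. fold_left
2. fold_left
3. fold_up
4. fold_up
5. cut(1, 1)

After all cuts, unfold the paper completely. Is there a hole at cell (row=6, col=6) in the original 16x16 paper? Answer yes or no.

Op 1 fold_left: fold axis v@8; visible region now rows[0,16) x cols[0,8) = 16x8
Op 2 fold_left: fold axis v@4; visible region now rows[0,16) x cols[0,4) = 16x4
Op 3 fold_up: fold axis h@8; visible region now rows[0,8) x cols[0,4) = 8x4
Op 4 fold_up: fold axis h@4; visible region now rows[0,4) x cols[0,4) = 4x4
Op 5 cut(1, 1): punch at orig (1,1); cuts so far [(1, 1)]; region rows[0,4) x cols[0,4) = 4x4
Unfold 1 (reflect across h@4): 2 holes -> [(1, 1), (6, 1)]
Unfold 2 (reflect across h@8): 4 holes -> [(1, 1), (6, 1), (9, 1), (14, 1)]
Unfold 3 (reflect across v@4): 8 holes -> [(1, 1), (1, 6), (6, 1), (6, 6), (9, 1), (9, 6), (14, 1), (14, 6)]
Unfold 4 (reflect across v@8): 16 holes -> [(1, 1), (1, 6), (1, 9), (1, 14), (6, 1), (6, 6), (6, 9), (6, 14), (9, 1), (9, 6), (9, 9), (9, 14), (14, 1), (14, 6), (14, 9), (14, 14)]
Holes: [(1, 1), (1, 6), (1, 9), (1, 14), (6, 1), (6, 6), (6, 9), (6, 14), (9, 1), (9, 6), (9, 9), (9, 14), (14, 1), (14, 6), (14, 9), (14, 14)]

Answer: yes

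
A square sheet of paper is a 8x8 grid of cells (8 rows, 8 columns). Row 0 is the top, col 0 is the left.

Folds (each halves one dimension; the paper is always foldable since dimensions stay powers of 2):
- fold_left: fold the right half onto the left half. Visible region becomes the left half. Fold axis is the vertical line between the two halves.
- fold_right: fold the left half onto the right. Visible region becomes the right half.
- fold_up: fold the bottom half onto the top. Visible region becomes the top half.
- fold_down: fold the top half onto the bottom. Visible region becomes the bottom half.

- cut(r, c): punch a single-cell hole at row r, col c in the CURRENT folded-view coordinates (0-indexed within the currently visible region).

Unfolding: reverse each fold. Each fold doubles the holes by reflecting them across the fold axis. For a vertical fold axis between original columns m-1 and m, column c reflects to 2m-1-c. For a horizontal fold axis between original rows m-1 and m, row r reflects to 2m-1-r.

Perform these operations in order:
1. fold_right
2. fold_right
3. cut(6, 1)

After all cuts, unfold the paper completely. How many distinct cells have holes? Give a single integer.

Op 1 fold_right: fold axis v@4; visible region now rows[0,8) x cols[4,8) = 8x4
Op 2 fold_right: fold axis v@6; visible region now rows[0,8) x cols[6,8) = 8x2
Op 3 cut(6, 1): punch at orig (6,7); cuts so far [(6, 7)]; region rows[0,8) x cols[6,8) = 8x2
Unfold 1 (reflect across v@6): 2 holes -> [(6, 4), (6, 7)]
Unfold 2 (reflect across v@4): 4 holes -> [(6, 0), (6, 3), (6, 4), (6, 7)]

Answer: 4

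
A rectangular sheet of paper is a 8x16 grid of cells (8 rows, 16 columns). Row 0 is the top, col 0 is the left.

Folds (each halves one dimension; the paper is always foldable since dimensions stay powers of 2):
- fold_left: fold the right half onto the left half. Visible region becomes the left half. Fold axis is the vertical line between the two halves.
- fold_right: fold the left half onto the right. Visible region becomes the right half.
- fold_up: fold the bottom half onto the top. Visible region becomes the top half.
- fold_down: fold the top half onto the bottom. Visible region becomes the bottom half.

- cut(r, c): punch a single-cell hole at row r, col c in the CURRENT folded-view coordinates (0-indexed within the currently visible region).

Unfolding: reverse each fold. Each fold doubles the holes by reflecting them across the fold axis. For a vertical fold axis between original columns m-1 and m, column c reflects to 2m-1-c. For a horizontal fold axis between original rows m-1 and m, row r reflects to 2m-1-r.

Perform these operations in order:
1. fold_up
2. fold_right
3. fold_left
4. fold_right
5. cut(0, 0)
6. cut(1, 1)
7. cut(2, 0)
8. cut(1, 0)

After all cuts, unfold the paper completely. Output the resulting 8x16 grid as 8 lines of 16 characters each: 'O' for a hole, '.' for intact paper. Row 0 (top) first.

Answer: .OO..OO..OO..OO.
OOOOOOOOOOOOOOOO
.OO..OO..OO..OO.
................
................
.OO..OO..OO..OO.
OOOOOOOOOOOOOOOO
.OO..OO..OO..OO.

Derivation:
Op 1 fold_up: fold axis h@4; visible region now rows[0,4) x cols[0,16) = 4x16
Op 2 fold_right: fold axis v@8; visible region now rows[0,4) x cols[8,16) = 4x8
Op 3 fold_left: fold axis v@12; visible region now rows[0,4) x cols[8,12) = 4x4
Op 4 fold_right: fold axis v@10; visible region now rows[0,4) x cols[10,12) = 4x2
Op 5 cut(0, 0): punch at orig (0,10); cuts so far [(0, 10)]; region rows[0,4) x cols[10,12) = 4x2
Op 6 cut(1, 1): punch at orig (1,11); cuts so far [(0, 10), (1, 11)]; region rows[0,4) x cols[10,12) = 4x2
Op 7 cut(2, 0): punch at orig (2,10); cuts so far [(0, 10), (1, 11), (2, 10)]; region rows[0,4) x cols[10,12) = 4x2
Op 8 cut(1, 0): punch at orig (1,10); cuts so far [(0, 10), (1, 10), (1, 11), (2, 10)]; region rows[0,4) x cols[10,12) = 4x2
Unfold 1 (reflect across v@10): 8 holes -> [(0, 9), (0, 10), (1, 8), (1, 9), (1, 10), (1, 11), (2, 9), (2, 10)]
Unfold 2 (reflect across v@12): 16 holes -> [(0, 9), (0, 10), (0, 13), (0, 14), (1, 8), (1, 9), (1, 10), (1, 11), (1, 12), (1, 13), (1, 14), (1, 15), (2, 9), (2, 10), (2, 13), (2, 14)]
Unfold 3 (reflect across v@8): 32 holes -> [(0, 1), (0, 2), (0, 5), (0, 6), (0, 9), (0, 10), (0, 13), (0, 14), (1, 0), (1, 1), (1, 2), (1, 3), (1, 4), (1, 5), (1, 6), (1, 7), (1, 8), (1, 9), (1, 10), (1, 11), (1, 12), (1, 13), (1, 14), (1, 15), (2, 1), (2, 2), (2, 5), (2, 6), (2, 9), (2, 10), (2, 13), (2, 14)]
Unfold 4 (reflect across h@4): 64 holes -> [(0, 1), (0, 2), (0, 5), (0, 6), (0, 9), (0, 10), (0, 13), (0, 14), (1, 0), (1, 1), (1, 2), (1, 3), (1, 4), (1, 5), (1, 6), (1, 7), (1, 8), (1, 9), (1, 10), (1, 11), (1, 12), (1, 13), (1, 14), (1, 15), (2, 1), (2, 2), (2, 5), (2, 6), (2, 9), (2, 10), (2, 13), (2, 14), (5, 1), (5, 2), (5, 5), (5, 6), (5, 9), (5, 10), (5, 13), (5, 14), (6, 0), (6, 1), (6, 2), (6, 3), (6, 4), (6, 5), (6, 6), (6, 7), (6, 8), (6, 9), (6, 10), (6, 11), (6, 12), (6, 13), (6, 14), (6, 15), (7, 1), (7, 2), (7, 5), (7, 6), (7, 9), (7, 10), (7, 13), (7, 14)]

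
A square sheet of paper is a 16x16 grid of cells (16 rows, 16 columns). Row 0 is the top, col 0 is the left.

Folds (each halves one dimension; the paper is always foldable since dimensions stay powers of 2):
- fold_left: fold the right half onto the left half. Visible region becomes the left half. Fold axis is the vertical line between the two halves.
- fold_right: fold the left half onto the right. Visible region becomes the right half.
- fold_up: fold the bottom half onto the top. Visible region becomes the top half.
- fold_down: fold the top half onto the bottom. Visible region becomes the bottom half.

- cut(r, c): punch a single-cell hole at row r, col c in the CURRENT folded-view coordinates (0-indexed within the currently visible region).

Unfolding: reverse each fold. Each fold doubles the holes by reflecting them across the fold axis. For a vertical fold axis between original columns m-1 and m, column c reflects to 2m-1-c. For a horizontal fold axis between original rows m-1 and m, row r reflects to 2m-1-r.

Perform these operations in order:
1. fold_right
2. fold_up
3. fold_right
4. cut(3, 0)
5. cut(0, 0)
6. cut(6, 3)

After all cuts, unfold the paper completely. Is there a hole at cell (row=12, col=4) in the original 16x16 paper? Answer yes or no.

Op 1 fold_right: fold axis v@8; visible region now rows[0,16) x cols[8,16) = 16x8
Op 2 fold_up: fold axis h@8; visible region now rows[0,8) x cols[8,16) = 8x8
Op 3 fold_right: fold axis v@12; visible region now rows[0,8) x cols[12,16) = 8x4
Op 4 cut(3, 0): punch at orig (3,12); cuts so far [(3, 12)]; region rows[0,8) x cols[12,16) = 8x4
Op 5 cut(0, 0): punch at orig (0,12); cuts so far [(0, 12), (3, 12)]; region rows[0,8) x cols[12,16) = 8x4
Op 6 cut(6, 3): punch at orig (6,15); cuts so far [(0, 12), (3, 12), (6, 15)]; region rows[0,8) x cols[12,16) = 8x4
Unfold 1 (reflect across v@12): 6 holes -> [(0, 11), (0, 12), (3, 11), (3, 12), (6, 8), (6, 15)]
Unfold 2 (reflect across h@8): 12 holes -> [(0, 11), (0, 12), (3, 11), (3, 12), (6, 8), (6, 15), (9, 8), (9, 15), (12, 11), (12, 12), (15, 11), (15, 12)]
Unfold 3 (reflect across v@8): 24 holes -> [(0, 3), (0, 4), (0, 11), (0, 12), (3, 3), (3, 4), (3, 11), (3, 12), (6, 0), (6, 7), (6, 8), (6, 15), (9, 0), (9, 7), (9, 8), (9, 15), (12, 3), (12, 4), (12, 11), (12, 12), (15, 3), (15, 4), (15, 11), (15, 12)]
Holes: [(0, 3), (0, 4), (0, 11), (0, 12), (3, 3), (3, 4), (3, 11), (3, 12), (6, 0), (6, 7), (6, 8), (6, 15), (9, 0), (9, 7), (9, 8), (9, 15), (12, 3), (12, 4), (12, 11), (12, 12), (15, 3), (15, 4), (15, 11), (15, 12)]

Answer: yes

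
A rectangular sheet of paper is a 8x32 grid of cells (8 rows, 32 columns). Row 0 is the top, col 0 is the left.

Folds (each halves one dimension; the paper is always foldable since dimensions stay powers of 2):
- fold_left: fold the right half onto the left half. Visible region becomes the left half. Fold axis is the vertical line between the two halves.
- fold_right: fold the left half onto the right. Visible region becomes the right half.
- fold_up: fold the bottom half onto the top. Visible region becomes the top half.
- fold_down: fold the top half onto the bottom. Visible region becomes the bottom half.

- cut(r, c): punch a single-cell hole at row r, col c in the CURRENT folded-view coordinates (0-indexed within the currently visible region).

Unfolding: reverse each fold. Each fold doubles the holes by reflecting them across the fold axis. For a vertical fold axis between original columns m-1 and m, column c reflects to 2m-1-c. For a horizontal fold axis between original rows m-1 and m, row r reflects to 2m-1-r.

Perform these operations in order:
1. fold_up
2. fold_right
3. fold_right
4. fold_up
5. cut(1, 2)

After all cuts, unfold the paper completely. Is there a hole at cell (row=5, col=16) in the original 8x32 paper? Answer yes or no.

Answer: no

Derivation:
Op 1 fold_up: fold axis h@4; visible region now rows[0,4) x cols[0,32) = 4x32
Op 2 fold_right: fold axis v@16; visible region now rows[0,4) x cols[16,32) = 4x16
Op 3 fold_right: fold axis v@24; visible region now rows[0,4) x cols[24,32) = 4x8
Op 4 fold_up: fold axis h@2; visible region now rows[0,2) x cols[24,32) = 2x8
Op 5 cut(1, 2): punch at orig (1,26); cuts so far [(1, 26)]; region rows[0,2) x cols[24,32) = 2x8
Unfold 1 (reflect across h@2): 2 holes -> [(1, 26), (2, 26)]
Unfold 2 (reflect across v@24): 4 holes -> [(1, 21), (1, 26), (2, 21), (2, 26)]
Unfold 3 (reflect across v@16): 8 holes -> [(1, 5), (1, 10), (1, 21), (1, 26), (2, 5), (2, 10), (2, 21), (2, 26)]
Unfold 4 (reflect across h@4): 16 holes -> [(1, 5), (1, 10), (1, 21), (1, 26), (2, 5), (2, 10), (2, 21), (2, 26), (5, 5), (5, 10), (5, 21), (5, 26), (6, 5), (6, 10), (6, 21), (6, 26)]
Holes: [(1, 5), (1, 10), (1, 21), (1, 26), (2, 5), (2, 10), (2, 21), (2, 26), (5, 5), (5, 10), (5, 21), (5, 26), (6, 5), (6, 10), (6, 21), (6, 26)]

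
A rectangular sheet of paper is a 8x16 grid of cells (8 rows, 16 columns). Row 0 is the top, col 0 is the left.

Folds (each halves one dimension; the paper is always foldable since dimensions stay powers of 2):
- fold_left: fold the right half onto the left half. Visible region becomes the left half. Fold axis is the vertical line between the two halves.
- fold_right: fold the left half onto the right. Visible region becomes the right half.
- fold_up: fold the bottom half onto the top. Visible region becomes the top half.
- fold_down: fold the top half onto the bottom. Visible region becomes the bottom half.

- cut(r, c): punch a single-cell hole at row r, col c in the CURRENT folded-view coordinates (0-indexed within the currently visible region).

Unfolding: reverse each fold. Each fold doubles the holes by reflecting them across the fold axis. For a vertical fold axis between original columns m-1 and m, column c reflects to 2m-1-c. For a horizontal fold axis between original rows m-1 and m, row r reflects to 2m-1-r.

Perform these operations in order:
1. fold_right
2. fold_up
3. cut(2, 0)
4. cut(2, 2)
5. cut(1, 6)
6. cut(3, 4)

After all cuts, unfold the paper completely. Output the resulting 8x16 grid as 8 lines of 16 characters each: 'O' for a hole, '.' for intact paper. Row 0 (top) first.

Op 1 fold_right: fold axis v@8; visible region now rows[0,8) x cols[8,16) = 8x8
Op 2 fold_up: fold axis h@4; visible region now rows[0,4) x cols[8,16) = 4x8
Op 3 cut(2, 0): punch at orig (2,8); cuts so far [(2, 8)]; region rows[0,4) x cols[8,16) = 4x8
Op 4 cut(2, 2): punch at orig (2,10); cuts so far [(2, 8), (2, 10)]; region rows[0,4) x cols[8,16) = 4x8
Op 5 cut(1, 6): punch at orig (1,14); cuts so far [(1, 14), (2, 8), (2, 10)]; region rows[0,4) x cols[8,16) = 4x8
Op 6 cut(3, 4): punch at orig (3,12); cuts so far [(1, 14), (2, 8), (2, 10), (3, 12)]; region rows[0,4) x cols[8,16) = 4x8
Unfold 1 (reflect across h@4): 8 holes -> [(1, 14), (2, 8), (2, 10), (3, 12), (4, 12), (5, 8), (5, 10), (6, 14)]
Unfold 2 (reflect across v@8): 16 holes -> [(1, 1), (1, 14), (2, 5), (2, 7), (2, 8), (2, 10), (3, 3), (3, 12), (4, 3), (4, 12), (5, 5), (5, 7), (5, 8), (5, 10), (6, 1), (6, 14)]

Answer: ................
.O............O.
.....O.OO.O.....
...O........O...
...O........O...
.....O.OO.O.....
.O............O.
................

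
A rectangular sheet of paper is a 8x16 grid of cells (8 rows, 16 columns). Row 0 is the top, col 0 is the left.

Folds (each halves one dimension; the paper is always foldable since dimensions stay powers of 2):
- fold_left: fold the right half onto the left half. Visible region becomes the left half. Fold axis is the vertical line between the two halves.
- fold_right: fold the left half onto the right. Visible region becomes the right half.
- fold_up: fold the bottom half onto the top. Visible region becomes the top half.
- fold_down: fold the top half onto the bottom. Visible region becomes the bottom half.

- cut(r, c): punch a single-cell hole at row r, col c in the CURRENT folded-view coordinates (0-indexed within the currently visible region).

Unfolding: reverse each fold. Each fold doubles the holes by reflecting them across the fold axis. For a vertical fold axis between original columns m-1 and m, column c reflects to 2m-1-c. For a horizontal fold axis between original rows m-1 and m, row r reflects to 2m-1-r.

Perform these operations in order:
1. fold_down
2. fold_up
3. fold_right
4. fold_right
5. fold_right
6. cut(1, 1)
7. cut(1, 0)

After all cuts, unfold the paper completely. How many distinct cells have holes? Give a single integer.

Op 1 fold_down: fold axis h@4; visible region now rows[4,8) x cols[0,16) = 4x16
Op 2 fold_up: fold axis h@6; visible region now rows[4,6) x cols[0,16) = 2x16
Op 3 fold_right: fold axis v@8; visible region now rows[4,6) x cols[8,16) = 2x8
Op 4 fold_right: fold axis v@12; visible region now rows[4,6) x cols[12,16) = 2x4
Op 5 fold_right: fold axis v@14; visible region now rows[4,6) x cols[14,16) = 2x2
Op 6 cut(1, 1): punch at orig (5,15); cuts so far [(5, 15)]; region rows[4,6) x cols[14,16) = 2x2
Op 7 cut(1, 0): punch at orig (5,14); cuts so far [(5, 14), (5, 15)]; region rows[4,6) x cols[14,16) = 2x2
Unfold 1 (reflect across v@14): 4 holes -> [(5, 12), (5, 13), (5, 14), (5, 15)]
Unfold 2 (reflect across v@12): 8 holes -> [(5, 8), (5, 9), (5, 10), (5, 11), (5, 12), (5, 13), (5, 14), (5, 15)]
Unfold 3 (reflect across v@8): 16 holes -> [(5, 0), (5, 1), (5, 2), (5, 3), (5, 4), (5, 5), (5, 6), (5, 7), (5, 8), (5, 9), (5, 10), (5, 11), (5, 12), (5, 13), (5, 14), (5, 15)]
Unfold 4 (reflect across h@6): 32 holes -> [(5, 0), (5, 1), (5, 2), (5, 3), (5, 4), (5, 5), (5, 6), (5, 7), (5, 8), (5, 9), (5, 10), (5, 11), (5, 12), (5, 13), (5, 14), (5, 15), (6, 0), (6, 1), (6, 2), (6, 3), (6, 4), (6, 5), (6, 6), (6, 7), (6, 8), (6, 9), (6, 10), (6, 11), (6, 12), (6, 13), (6, 14), (6, 15)]
Unfold 5 (reflect across h@4): 64 holes -> [(1, 0), (1, 1), (1, 2), (1, 3), (1, 4), (1, 5), (1, 6), (1, 7), (1, 8), (1, 9), (1, 10), (1, 11), (1, 12), (1, 13), (1, 14), (1, 15), (2, 0), (2, 1), (2, 2), (2, 3), (2, 4), (2, 5), (2, 6), (2, 7), (2, 8), (2, 9), (2, 10), (2, 11), (2, 12), (2, 13), (2, 14), (2, 15), (5, 0), (5, 1), (5, 2), (5, 3), (5, 4), (5, 5), (5, 6), (5, 7), (5, 8), (5, 9), (5, 10), (5, 11), (5, 12), (5, 13), (5, 14), (5, 15), (6, 0), (6, 1), (6, 2), (6, 3), (6, 4), (6, 5), (6, 6), (6, 7), (6, 8), (6, 9), (6, 10), (6, 11), (6, 12), (6, 13), (6, 14), (6, 15)]

Answer: 64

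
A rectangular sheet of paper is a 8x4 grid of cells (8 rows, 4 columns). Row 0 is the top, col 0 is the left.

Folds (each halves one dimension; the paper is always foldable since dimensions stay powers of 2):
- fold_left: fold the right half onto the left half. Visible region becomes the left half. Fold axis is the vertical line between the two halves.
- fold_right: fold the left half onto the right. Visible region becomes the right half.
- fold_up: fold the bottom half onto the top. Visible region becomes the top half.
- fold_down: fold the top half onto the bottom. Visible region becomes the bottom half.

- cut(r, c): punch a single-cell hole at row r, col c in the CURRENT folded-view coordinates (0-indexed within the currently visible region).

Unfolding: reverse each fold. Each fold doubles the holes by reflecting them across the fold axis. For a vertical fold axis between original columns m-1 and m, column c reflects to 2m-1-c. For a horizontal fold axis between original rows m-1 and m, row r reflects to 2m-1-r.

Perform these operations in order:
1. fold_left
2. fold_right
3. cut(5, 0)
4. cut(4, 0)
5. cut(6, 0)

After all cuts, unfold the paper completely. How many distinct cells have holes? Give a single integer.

Answer: 12

Derivation:
Op 1 fold_left: fold axis v@2; visible region now rows[0,8) x cols[0,2) = 8x2
Op 2 fold_right: fold axis v@1; visible region now rows[0,8) x cols[1,2) = 8x1
Op 3 cut(5, 0): punch at orig (5,1); cuts so far [(5, 1)]; region rows[0,8) x cols[1,2) = 8x1
Op 4 cut(4, 0): punch at orig (4,1); cuts so far [(4, 1), (5, 1)]; region rows[0,8) x cols[1,2) = 8x1
Op 5 cut(6, 0): punch at orig (6,1); cuts so far [(4, 1), (5, 1), (6, 1)]; region rows[0,8) x cols[1,2) = 8x1
Unfold 1 (reflect across v@1): 6 holes -> [(4, 0), (4, 1), (5, 0), (5, 1), (6, 0), (6, 1)]
Unfold 2 (reflect across v@2): 12 holes -> [(4, 0), (4, 1), (4, 2), (4, 3), (5, 0), (5, 1), (5, 2), (5, 3), (6, 0), (6, 1), (6, 2), (6, 3)]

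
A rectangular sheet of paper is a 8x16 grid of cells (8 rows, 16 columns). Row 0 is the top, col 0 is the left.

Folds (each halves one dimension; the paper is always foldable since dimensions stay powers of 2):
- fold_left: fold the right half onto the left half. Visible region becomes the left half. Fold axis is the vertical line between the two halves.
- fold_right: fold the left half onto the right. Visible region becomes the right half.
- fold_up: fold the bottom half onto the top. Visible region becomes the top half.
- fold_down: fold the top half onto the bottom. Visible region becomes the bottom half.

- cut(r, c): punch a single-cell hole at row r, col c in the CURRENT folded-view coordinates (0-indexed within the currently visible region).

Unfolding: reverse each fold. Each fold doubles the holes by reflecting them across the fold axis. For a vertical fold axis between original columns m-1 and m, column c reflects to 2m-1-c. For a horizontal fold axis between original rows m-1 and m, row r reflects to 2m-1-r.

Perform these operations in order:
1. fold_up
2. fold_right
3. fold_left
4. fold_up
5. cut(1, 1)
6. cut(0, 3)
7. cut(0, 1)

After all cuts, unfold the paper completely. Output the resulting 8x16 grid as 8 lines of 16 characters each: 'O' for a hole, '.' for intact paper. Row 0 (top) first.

Op 1 fold_up: fold axis h@4; visible region now rows[0,4) x cols[0,16) = 4x16
Op 2 fold_right: fold axis v@8; visible region now rows[0,4) x cols[8,16) = 4x8
Op 3 fold_left: fold axis v@12; visible region now rows[0,4) x cols[8,12) = 4x4
Op 4 fold_up: fold axis h@2; visible region now rows[0,2) x cols[8,12) = 2x4
Op 5 cut(1, 1): punch at orig (1,9); cuts so far [(1, 9)]; region rows[0,2) x cols[8,12) = 2x4
Op 6 cut(0, 3): punch at orig (0,11); cuts so far [(0, 11), (1, 9)]; region rows[0,2) x cols[8,12) = 2x4
Op 7 cut(0, 1): punch at orig (0,9); cuts so far [(0, 9), (0, 11), (1, 9)]; region rows[0,2) x cols[8,12) = 2x4
Unfold 1 (reflect across h@2): 6 holes -> [(0, 9), (0, 11), (1, 9), (2, 9), (3, 9), (3, 11)]
Unfold 2 (reflect across v@12): 12 holes -> [(0, 9), (0, 11), (0, 12), (0, 14), (1, 9), (1, 14), (2, 9), (2, 14), (3, 9), (3, 11), (3, 12), (3, 14)]
Unfold 3 (reflect across v@8): 24 holes -> [(0, 1), (0, 3), (0, 4), (0, 6), (0, 9), (0, 11), (0, 12), (0, 14), (1, 1), (1, 6), (1, 9), (1, 14), (2, 1), (2, 6), (2, 9), (2, 14), (3, 1), (3, 3), (3, 4), (3, 6), (3, 9), (3, 11), (3, 12), (3, 14)]
Unfold 4 (reflect across h@4): 48 holes -> [(0, 1), (0, 3), (0, 4), (0, 6), (0, 9), (0, 11), (0, 12), (0, 14), (1, 1), (1, 6), (1, 9), (1, 14), (2, 1), (2, 6), (2, 9), (2, 14), (3, 1), (3, 3), (3, 4), (3, 6), (3, 9), (3, 11), (3, 12), (3, 14), (4, 1), (4, 3), (4, 4), (4, 6), (4, 9), (4, 11), (4, 12), (4, 14), (5, 1), (5, 6), (5, 9), (5, 14), (6, 1), (6, 6), (6, 9), (6, 14), (7, 1), (7, 3), (7, 4), (7, 6), (7, 9), (7, 11), (7, 12), (7, 14)]

Answer: .O.OO.O..O.OO.O.
.O....O..O....O.
.O....O..O....O.
.O.OO.O..O.OO.O.
.O.OO.O..O.OO.O.
.O....O..O....O.
.O....O..O....O.
.O.OO.O..O.OO.O.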